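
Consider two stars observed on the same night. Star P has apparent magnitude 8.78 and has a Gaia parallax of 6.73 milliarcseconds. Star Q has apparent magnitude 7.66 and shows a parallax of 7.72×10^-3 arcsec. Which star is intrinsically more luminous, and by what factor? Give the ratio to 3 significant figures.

Star Q is more luminous, by a factor of 2.13.

Star P: p = 6.73 mas = 6.73×10^-3″ → d = 1/p = 148.6 pc
Star P: M = m − 5 log₁₀ d + 5 = 8.78 − 5·2.1720 + 5 = 2.920
Star Q: d = 1/p = 1/7.72×10^-3″ = 129.5 pc
Star Q: M = m − 5 log₁₀ d + 5 = 7.66 − 5·2.1124 + 5 = 2.098
ΔM = M_P − M_Q = 2.920 − (2.098) = 0.822; smaller M is more luminous → Star Q.
L ratio = 10^(0.4 |ΔM|) = 10^0.329 = 2.132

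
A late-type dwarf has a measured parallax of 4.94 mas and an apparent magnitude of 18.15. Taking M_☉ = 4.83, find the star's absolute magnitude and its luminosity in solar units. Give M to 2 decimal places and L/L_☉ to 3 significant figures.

d = 1/p = 1000/4.94 mas = 202.4 pc
M = m − 5 log₁₀ d + 5 = 18.15 − 5·2.3063 + 5 = 11.619
M − M_☉ = 11.619 − 4.83 = 6.789
L/L_☉ = 10^(−0.4 × 6.789) = 1.926×10^-3

M ≈ 11.62; L/L_☉ ≈ 1.93×10^-3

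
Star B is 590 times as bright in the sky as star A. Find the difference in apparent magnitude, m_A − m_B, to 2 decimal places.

Pogson: Δm = −2.5 log₁₀(ratio) = −2.5 log₁₀(590) = −2.5 × 2.7709 = -6.927
Star B is brighter so has the smaller magnitude: m_A − m_B is positive.

m_A − m_B ≈ 6.93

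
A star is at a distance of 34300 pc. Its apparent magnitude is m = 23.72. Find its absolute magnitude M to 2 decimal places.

5 log₁₀(d/10 pc) = 5 log₁₀(34300) − 5 = 17.676
M = m − 5 log₁₀(d/10) = 23.72 − 17.676 = 6.044

M ≈ 6.04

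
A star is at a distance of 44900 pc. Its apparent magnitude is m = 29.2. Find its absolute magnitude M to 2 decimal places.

M ≈ 10.94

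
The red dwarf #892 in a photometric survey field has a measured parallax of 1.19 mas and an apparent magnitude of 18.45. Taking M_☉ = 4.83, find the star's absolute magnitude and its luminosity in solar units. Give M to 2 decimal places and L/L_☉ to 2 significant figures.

d = 1/p = 1000/1.19 mas = 840.3 pc
M = m − 5 log₁₀ d + 5 = 18.45 − 5·2.9245 + 5 = 8.828
M − M_☉ = 8.828 − 4.83 = 3.998
L/L_☉ = 10^(−0.4 × 3.998) = 0.02517

M ≈ 8.83; L/L_☉ ≈ 0.025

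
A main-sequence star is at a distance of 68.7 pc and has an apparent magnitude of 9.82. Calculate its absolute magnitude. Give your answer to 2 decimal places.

M ≈ 5.64

5 log₁₀(d/10 pc) = 5 log₁₀(68.70) − 5 = 4.185
M = m − 5 log₁₀(d/10) = 9.82 − 4.185 = 5.635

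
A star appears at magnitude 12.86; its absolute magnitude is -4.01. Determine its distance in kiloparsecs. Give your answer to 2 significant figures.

d ≈ 24 kpc

Distance modulus: m − M = 12.86 − (-4.01) = 16.870
m − M = 5 log₁₀ d − 5
log₁₀ d = (m − M)/5 + 1 = 4.3740
d = 10^4.3740 = 23660 pc
= 23.66 kpc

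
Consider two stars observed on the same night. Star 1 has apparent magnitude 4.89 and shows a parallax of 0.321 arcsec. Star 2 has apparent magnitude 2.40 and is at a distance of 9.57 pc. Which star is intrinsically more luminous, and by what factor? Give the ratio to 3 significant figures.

Star 1: d = 1/p = 1/0.321″ = 3.115 pc
Star 1: M = m − 5 log₁₀ d + 5 = 4.89 − 5·0.4935 + 5 = 7.423
Star 2: M = m − 5 log₁₀ d + 5 = 2.40 − 5·0.9809 + 5 = 2.495
ΔM = M_1 − M_2 = 7.423 − (2.495) = 4.927; smaller M is more luminous → Star 2.
L ratio = 10^(0.4 |ΔM|) = 10^1.971 = 93.50

Star 2 is more luminous, by a factor of 93.5.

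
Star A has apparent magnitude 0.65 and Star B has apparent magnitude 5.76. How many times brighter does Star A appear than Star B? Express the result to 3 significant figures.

Δm = 0.65 − (5.76) = -5.11
Flux ratio = 10^(−0.4 Δm) = 10^(−0.4 × -5.11) = 10^2.044 = 110.7

111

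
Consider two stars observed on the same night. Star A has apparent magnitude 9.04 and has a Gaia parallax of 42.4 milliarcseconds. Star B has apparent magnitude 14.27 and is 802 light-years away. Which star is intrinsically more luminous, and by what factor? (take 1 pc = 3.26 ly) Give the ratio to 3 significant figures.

Star A: p = 42.4 mas = 0.0424″ → d = 1/p = 23.58 pc
Star A: M = m − 5 log₁₀ d + 5 = 9.04 − 5·1.3726 + 5 = 7.177
Star B: d = 802 ly / 3.26 = 246.0 pc
Star B: M = m − 5 log₁₀ d + 5 = 14.27 − 5·2.3910 + 5 = 7.315
ΔM = M_A − M_B = 7.177 − (7.315) = -0.138; smaller M is more luminous → Star A.
L ratio = 10^(0.4 |ΔM|) = 10^0.055 = 1.136

Star A is more luminous, by a factor of 1.14.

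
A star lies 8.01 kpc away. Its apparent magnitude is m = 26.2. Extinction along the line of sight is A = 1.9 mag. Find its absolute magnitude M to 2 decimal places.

M ≈ 9.78

d = 8.01 kpc = 8010 pc
5 log₁₀(d/10 pc) = 5 log₁₀(8010) − 5 = 14.518
M = m − 5 log₁₀(d/10) − A = 26.2 − 14.518 − 1.9 = 9.782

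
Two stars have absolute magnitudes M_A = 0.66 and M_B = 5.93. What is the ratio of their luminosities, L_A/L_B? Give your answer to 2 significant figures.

L_A/L_B ≈ 130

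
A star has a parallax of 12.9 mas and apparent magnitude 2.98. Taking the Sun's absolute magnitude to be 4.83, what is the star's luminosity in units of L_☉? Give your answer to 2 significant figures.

d = 1/p = 1000/12.9 mas = 77.52 pc
M = m − 5 log₁₀ d + 5 = 2.98 − 5·1.8894 + 5 = -1.467
M − M_☉ = -1.467 − 4.83 = -6.297
L/L_☉ = 10^(−0.4 × -6.297) = 330.2

L/L_☉ ≈ 330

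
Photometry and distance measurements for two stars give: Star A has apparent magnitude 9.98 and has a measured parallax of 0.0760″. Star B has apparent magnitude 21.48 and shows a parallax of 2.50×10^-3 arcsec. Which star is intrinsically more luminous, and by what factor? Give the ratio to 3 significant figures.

Star A: d = 1/p = 1/0.0760″ = 13.16 pc
Star A: M = m − 5 log₁₀ d + 5 = 9.98 − 5·1.1192 + 5 = 9.384
Star B: d = 1/p = 1/2.50×10^-3″ = 400.0 pc
Star B: M = m − 5 log₁₀ d + 5 = 21.48 − 5·2.6021 + 5 = 13.470
ΔM = M_A − M_B = 9.384 − (13.470) = -4.086; smaller M is more luminous → Star A.
L ratio = 10^(0.4 |ΔM|) = 10^1.634 = 43.08

Star A is more luminous, by a factor of 43.1.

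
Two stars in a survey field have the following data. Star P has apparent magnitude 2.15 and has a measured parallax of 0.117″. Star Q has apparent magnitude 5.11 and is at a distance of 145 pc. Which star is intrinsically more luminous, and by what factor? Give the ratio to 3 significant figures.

Star P: d = 1/p = 1/0.117″ = 8.547 pc
Star P: M = m − 5 log₁₀ d + 5 = 2.15 − 5·0.9318 + 5 = 2.491
Star Q: M = m − 5 log₁₀ d + 5 = 5.11 − 5·2.1614 + 5 = -0.697
ΔM = M_P − M_Q = 2.491 − (-0.697) = 3.188; smaller M is more luminous → Star Q.
L ratio = 10^(0.4 |ΔM|) = 10^1.275 = 18.84

Star Q is more luminous, by a factor of 18.8.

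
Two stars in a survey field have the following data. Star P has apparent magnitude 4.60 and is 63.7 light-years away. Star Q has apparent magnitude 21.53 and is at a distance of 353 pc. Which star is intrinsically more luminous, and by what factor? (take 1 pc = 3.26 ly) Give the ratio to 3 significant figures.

Star P: d = 63.7 ly / 3.26 = 19.54 pc
Star P: M = m − 5 log₁₀ d + 5 = 4.60 − 5·1.2909 + 5 = 3.145
Star Q: M = m − 5 log₁₀ d + 5 = 21.53 − 5·2.5478 + 5 = 13.791
ΔM = M_P − M_Q = 3.145 − (13.791) = -10.646; smaller M is more luminous → Star P.
L ratio = 10^(0.4 |ΔM|) = 10^4.258 = 18130

Star P is more luminous, by a factor of 18100.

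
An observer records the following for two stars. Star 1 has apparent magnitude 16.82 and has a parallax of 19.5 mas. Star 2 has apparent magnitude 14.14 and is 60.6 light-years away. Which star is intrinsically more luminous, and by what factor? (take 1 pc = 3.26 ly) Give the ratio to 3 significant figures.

Star 2 is more luminous, by a factor of 1.55.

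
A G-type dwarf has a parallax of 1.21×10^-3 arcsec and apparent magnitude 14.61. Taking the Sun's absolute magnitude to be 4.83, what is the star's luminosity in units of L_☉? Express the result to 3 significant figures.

L/L_☉ ≈ 0.836

d = 1/p = 1/1.21×10^-3″ = 826.4 pc
M = m − 5 log₁₀ d + 5 = 14.61 − 5·2.9172 + 5 = 5.024
M − M_☉ = 5.024 − 4.83 = 0.194
L/L_☉ = 10^(−0.4 × 0.194) = 0.8364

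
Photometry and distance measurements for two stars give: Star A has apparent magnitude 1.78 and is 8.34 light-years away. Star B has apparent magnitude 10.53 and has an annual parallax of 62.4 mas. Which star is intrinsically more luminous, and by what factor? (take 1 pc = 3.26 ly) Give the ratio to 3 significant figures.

Star A: d = 8.34 ly / 3.26 = 2.558 pc
Star A: M = m − 5 log₁₀ d + 5 = 1.78 − 5·0.4079 + 5 = 4.740
Star B: p = 62.4 mas = 0.0624″ → d = 1/p = 16.03 pc
Star B: M = m − 5 log₁₀ d + 5 = 10.53 − 5·1.2048 + 5 = 9.506
ΔM = M_A − M_B = 4.740 − (9.506) = -4.766; smaller M is more luminous → Star A.
L ratio = 10^(0.4 |ΔM|) = 10^1.906 = 80.59

Star A is more luminous, by a factor of 80.6.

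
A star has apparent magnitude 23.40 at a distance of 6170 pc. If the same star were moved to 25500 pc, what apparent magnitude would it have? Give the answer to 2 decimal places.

m ≈ 26.48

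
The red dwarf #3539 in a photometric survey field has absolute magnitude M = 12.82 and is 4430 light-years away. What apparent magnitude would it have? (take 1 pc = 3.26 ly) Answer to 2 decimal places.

m ≈ 23.49

d = 4430 ly / 3.26 = 1359 pc
m = M + 5 log₁₀ d − 5 = 12.82 + 5·3.1332 − 5 = 23.486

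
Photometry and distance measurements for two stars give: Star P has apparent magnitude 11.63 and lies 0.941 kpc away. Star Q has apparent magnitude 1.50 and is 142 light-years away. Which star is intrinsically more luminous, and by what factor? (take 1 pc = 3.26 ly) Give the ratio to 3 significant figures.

Star P: d = 0.941 kpc = 941.0 pc
Star P: M = m − 5 log₁₀ d + 5 = 11.63 − 5·2.9736 + 5 = 1.762
Star Q: d = 142 ly / 3.26 = 43.56 pc
Star Q: M = m − 5 log₁₀ d + 5 = 1.50 − 5·1.6391 + 5 = -1.695
ΔM = M_P − M_Q = 1.762 − (-1.695) = 3.457; smaller M is more luminous → Star Q.
L ratio = 10^(0.4 |ΔM|) = 10^1.383 = 24.15

Star Q is more luminous, by a factor of 24.2.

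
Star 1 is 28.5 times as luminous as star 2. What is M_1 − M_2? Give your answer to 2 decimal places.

M_1 − M_2 ≈ -3.64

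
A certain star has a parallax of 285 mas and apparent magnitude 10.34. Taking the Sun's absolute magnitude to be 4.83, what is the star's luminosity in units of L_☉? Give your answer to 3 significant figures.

d = 1/p = 1000/285 mas = 3.509 pc
M = m − 5 log₁₀ d + 5 = 10.34 − 5·0.5452 + 5 = 12.614
M − M_☉ = 12.614 − 4.83 = 7.784
L/L_☉ = 10^(−0.4 × 7.784) = 7.697×10^-4

L/L_☉ ≈ 7.70×10^-4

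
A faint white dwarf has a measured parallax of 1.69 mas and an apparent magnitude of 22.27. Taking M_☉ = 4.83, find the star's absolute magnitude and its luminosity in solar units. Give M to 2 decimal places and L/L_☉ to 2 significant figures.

d = 1/p = 1000/1.69 mas = 591.7 pc
M = m − 5 log₁₀ d + 5 = 22.27 − 5·2.7721 + 5 = 13.409
M − M_☉ = 13.409 − 4.83 = 8.579
L/L_☉ = 10^(−0.4 × 8.579) = 3.700×10^-4

M ≈ 13.41; L/L_☉ ≈ 3.7×10^-4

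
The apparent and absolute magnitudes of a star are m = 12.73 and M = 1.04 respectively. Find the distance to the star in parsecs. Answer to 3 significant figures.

d ≈ 2180 pc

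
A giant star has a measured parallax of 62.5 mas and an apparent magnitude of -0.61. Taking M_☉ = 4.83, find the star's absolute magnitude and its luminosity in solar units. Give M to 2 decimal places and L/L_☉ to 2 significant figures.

d = 1/p = 1000/62.5 mas = 16.00 pc
M = m − 5 log₁₀ d + 5 = -0.61 − 5·1.2041 + 5 = -1.631
M − M_☉ = -1.631 − 4.83 = -6.461
L/L_☉ = 10^(−0.4 × -6.461) = 383.9

M ≈ -1.63; L/L_☉ ≈ 380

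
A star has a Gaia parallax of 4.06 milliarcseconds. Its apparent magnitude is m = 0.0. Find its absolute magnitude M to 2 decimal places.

M ≈ -6.96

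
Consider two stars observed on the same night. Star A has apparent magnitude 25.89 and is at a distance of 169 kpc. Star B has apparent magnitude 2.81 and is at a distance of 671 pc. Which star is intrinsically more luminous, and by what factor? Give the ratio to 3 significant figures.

Star A: d = 169 kpc = 169000 pc
Star A: M = m − 5 log₁₀ d + 5 = 25.89 − 5·5.2279 + 5 = 4.751
Star B: M = m − 5 log₁₀ d + 5 = 2.81 − 5·2.8267 + 5 = -6.324
ΔM = M_A − M_B = 4.751 − (-6.324) = 11.074; smaller M is more luminous → Star B.
L ratio = 10^(0.4 |ΔM|) = 10^4.430 = 26900

Star B is more luminous, by a factor of 26900.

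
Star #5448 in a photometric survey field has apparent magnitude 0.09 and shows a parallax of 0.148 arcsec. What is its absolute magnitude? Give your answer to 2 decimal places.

d = 1/p = 1/0.148″ = 6.757 pc
5 log₁₀(d/10 pc) = 5 log₁₀(6.757) − 5 = -0.851
M = m − 5 log₁₀(d/10) = 0.09 + 0.851 = 0.941

M ≈ 0.94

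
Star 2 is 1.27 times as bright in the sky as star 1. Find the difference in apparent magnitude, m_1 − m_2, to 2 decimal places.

m_1 − m_2 ≈ 0.26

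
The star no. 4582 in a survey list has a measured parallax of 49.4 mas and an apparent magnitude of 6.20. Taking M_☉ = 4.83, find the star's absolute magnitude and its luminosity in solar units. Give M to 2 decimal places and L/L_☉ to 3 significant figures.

M ≈ 4.67; L/L_☉ ≈ 1.16

d = 1/p = 1000/49.4 mas = 20.24 pc
M = m − 5 log₁₀ d + 5 = 6.20 − 5·1.3063 + 5 = 4.669
M − M_☉ = 4.669 − 4.83 = -0.161
L/L_☉ = 10^(−0.4 × -0.161) = 1.160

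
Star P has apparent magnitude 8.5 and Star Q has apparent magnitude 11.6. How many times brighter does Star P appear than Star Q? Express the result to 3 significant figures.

17.4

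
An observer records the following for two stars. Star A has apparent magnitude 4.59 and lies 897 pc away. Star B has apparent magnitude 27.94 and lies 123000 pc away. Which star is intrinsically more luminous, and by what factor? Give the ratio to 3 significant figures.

Star A: M = m − 5 log₁₀ d + 5 = 4.59 − 5·2.9528 + 5 = -5.174
Star B: M = m − 5 log₁₀ d + 5 = 27.94 − 5·5.0899 + 5 = 7.490
ΔM = M_A − M_B = -5.174 − (7.490) = -12.664; smaller M is more luminous → Star A.
L ratio = 10^(0.4 |ΔM|) = 10^5.066 = 116400

Star A is more luminous, by a factor of 116000.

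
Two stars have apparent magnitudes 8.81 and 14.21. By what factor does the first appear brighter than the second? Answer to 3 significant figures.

145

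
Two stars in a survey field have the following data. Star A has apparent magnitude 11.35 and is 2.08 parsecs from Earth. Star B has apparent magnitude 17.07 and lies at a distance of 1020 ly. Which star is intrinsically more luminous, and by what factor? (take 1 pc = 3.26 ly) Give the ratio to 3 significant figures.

Star B is more luminous, by a factor of 117.

Star A: M = m − 5 log₁₀ d + 5 = 11.35 − 5·0.3181 + 5 = 14.760
Star B: d = 1020 ly / 3.26 = 312.9 pc
Star B: M = m − 5 log₁₀ d + 5 = 17.07 − 5·2.4954 + 5 = 9.593
ΔM = M_A − M_B = 14.760 − (9.593) = 5.167; smaller M is more luminous → Star B.
L ratio = 10^(0.4 |ΔM|) = 10^2.067 = 116.6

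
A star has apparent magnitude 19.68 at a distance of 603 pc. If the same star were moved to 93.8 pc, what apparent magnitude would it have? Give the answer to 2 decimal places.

m ≈ 15.64

Flux ∝ 1/d², so Δm = 5 log₁₀(d₂/d₁) = 5 log₁₀(93.8/603) = -4.041
m₂ = m₁ + Δm = 19.68 + (-4.041) = 15.639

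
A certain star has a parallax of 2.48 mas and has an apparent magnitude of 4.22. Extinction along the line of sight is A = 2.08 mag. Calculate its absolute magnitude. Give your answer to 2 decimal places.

M ≈ -5.89

p = 2.48 mas = 2.48×10^-3″ → d = 1/p = 403.2 pc
5 log₁₀(d/10 pc) = 5 log₁₀(403.2) − 5 = 8.028
M = m − 5 log₁₀(d/10) − A = 4.22 − 8.028 − 2.08 = -5.888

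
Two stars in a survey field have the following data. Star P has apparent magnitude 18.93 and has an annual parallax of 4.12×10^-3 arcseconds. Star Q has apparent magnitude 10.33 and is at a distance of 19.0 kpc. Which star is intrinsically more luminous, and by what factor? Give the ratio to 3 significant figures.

Star Q is more luminous, by a factor of 1.69×10^7.

Star P: d = 1/p = 1/4.12×10^-3″ = 242.7 pc
Star P: M = m − 5 log₁₀ d + 5 = 18.93 − 5·2.3851 + 5 = 12.004
Star Q: d = 19.0 kpc = 19000 pc
Star Q: M = m − 5 log₁₀ d + 5 = 10.33 − 5·4.2788 + 5 = -6.064
ΔM = M_P − M_Q = 12.004 − (-6.064) = 18.068; smaller M is more luminous → Star Q.
L ratio = 10^(0.4 |ΔM|) = 10^7.227 = 1.688×10^7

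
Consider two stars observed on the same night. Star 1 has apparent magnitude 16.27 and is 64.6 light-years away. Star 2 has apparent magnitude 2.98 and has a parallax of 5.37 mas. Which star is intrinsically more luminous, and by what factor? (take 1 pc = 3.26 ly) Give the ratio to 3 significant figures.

Star 1: d = 64.6 ly / 3.26 = 19.82 pc
Star 1: M = m − 5 log₁₀ d + 5 = 16.27 − 5·1.2970 + 5 = 14.785
Star 2: p = 5.37 mas = 5.37×10^-3″ → d = 1/p = 186.2 pc
Star 2: M = m − 5 log₁₀ d + 5 = 2.98 − 5·2.2700 + 5 = -3.370
ΔM = M_1 − M_2 = 14.785 − (-3.370) = 18.155; smaller M is more luminous → Star 2.
L ratio = 10^(0.4 |ΔM|) = 10^7.262 = 1.828×10^7

Star 2 is more luminous, by a factor of 1.83×10^7.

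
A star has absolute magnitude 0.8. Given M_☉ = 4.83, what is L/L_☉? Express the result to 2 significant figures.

M − M_☉ = 0.8 − 4.83 = -4.030
L/L_☉ = 10^(−0.4 (M − M_☉)) = 10^1.612 = 40.93

L/L_☉ ≈ 41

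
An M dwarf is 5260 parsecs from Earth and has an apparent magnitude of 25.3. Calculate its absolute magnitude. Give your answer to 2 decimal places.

M ≈ 11.70

5 log₁₀(d/10 pc) = 5 log₁₀(5260) − 5 = 13.605
M = m − 5 log₁₀(d/10) = 25.3 − 13.605 = 11.695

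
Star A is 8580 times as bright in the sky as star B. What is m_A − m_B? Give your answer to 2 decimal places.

Pogson: Δm = −2.5 log₁₀(ratio) = −2.5 log₁₀(8580) = −2.5 × 3.9335 = -9.834
Star A is brighter, so it has the smaller magnitude: the difference is negative.

m_A − m_B ≈ -9.83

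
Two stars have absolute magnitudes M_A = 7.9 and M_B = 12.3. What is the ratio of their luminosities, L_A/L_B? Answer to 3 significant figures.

L_A/L_B ≈ 57.5

ΔM = M_A − M_B = -4.4
L_A/L_B = 10^(−0.4 ΔM) = 10^1.760 = 57.54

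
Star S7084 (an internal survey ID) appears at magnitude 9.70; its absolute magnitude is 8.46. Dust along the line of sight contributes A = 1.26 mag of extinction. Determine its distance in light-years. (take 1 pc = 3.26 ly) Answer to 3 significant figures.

m − M = 5 log₁₀(d/10 pc) + A  ⇒  9.70 − (8.46) − 1.26 = 5 log₁₀(d/10)
-0.020 = 5 log₁₀(d/10)
log₁₀ d = (m − M − A)/5 + 1 = 0.9960
d = 10^0.9960 = 9.908 pc
= 32.30 ly

d ≈ 32.3 ly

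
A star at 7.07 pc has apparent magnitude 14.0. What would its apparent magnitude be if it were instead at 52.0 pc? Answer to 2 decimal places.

m ≈ 18.33

Flux ∝ 1/d², so Δm = 5 log₁₀(d₂/d₁) = 5 log₁₀(52.0/7.07) = 4.333
m₂ = m₁ + Δm = 14.0 + (4.333) = 18.333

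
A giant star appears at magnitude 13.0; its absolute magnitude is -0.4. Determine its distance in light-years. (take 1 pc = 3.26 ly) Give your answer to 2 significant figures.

Distance modulus: m − M = 13.0 − (-0.4) = 13.400
m − M = 5 log₁₀ d − 5
log₁₀ d = (m − M)/5 + 1 = 3.6800
d = 10^3.6800 = 4786 pc
= 15600 ly

d ≈ 16000 ly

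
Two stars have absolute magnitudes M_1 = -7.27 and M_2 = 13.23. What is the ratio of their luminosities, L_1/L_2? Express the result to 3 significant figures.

L_1/L_2 ≈ 1.58×10^8

ΔM = M_1 − M_2 = -20.50
L_1/L_2 = 10^(−0.4 ΔM) = 10^8.200 = 1.585×10^8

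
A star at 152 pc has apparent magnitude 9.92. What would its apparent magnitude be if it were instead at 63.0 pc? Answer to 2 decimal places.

Flux ∝ 1/d², so Δm = 5 log₁₀(d₂/d₁) = 5 log₁₀(63.0/152) = -1.913
m₂ = m₁ + Δm = 9.92 + (-1.913) = 8.007

m ≈ 8.01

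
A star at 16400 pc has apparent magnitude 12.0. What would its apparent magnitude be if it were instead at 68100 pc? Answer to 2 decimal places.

m ≈ 15.09

Flux ∝ 1/d², so Δm = 5 log₁₀(d₂/d₁) = 5 log₁₀(68100/16400) = 3.092
m₂ = m₁ + Δm = 12.0 + (3.092) = 15.092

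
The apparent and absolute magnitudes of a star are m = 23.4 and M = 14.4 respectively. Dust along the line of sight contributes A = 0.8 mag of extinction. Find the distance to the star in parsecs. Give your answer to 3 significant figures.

m − M = 5 log₁₀(d/10 pc) + A  ⇒  23.4 − (14.4) − 0.8 = 5 log₁₀(d/10)
8.200 = 5 log₁₀(d/10)
log₁₀ d = (m − M − A)/5 + 1 = 2.6400
d = 10^2.6400 = 436.5 pc

d ≈ 437 pc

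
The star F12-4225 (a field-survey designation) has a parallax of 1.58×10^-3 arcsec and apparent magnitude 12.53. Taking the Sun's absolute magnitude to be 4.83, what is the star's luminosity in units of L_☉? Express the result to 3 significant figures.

L/L_☉ ≈ 3.33

d = 1/p = 1/1.58×10^-3″ = 632.9 pc
M = m − 5 log₁₀ d + 5 = 12.53 − 5·2.8013 + 5 = 3.523
M − M_☉ = 3.523 − 4.83 = -1.307
L/L_☉ = 10^(−0.4 × -1.307) = 3.332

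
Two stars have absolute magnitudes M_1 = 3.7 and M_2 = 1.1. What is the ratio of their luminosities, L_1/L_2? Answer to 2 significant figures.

L_1/L_2 ≈ 0.091

ΔM = M_1 − M_2 = 2.6
L_1/L_2 = 10^(−0.4 ΔM) = 10^-1.040 = 0.09120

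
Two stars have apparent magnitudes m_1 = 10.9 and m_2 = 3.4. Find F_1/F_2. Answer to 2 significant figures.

Δm = 10.9 − (3.4) = 7.5
Flux ratio = 10^(−0.4 Δm) = 10^(−0.4 × 7.5) = 10^-3.000 = 1.000×10^-3

F_1/F_2 ≈ 1.0×10^-3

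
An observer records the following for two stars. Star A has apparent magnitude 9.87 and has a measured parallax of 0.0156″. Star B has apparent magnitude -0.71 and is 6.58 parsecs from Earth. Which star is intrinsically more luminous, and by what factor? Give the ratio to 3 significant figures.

Star B is more luminous, by a factor of 180.

Star A: d = 1/p = 1/0.0156″ = 64.10 pc
Star A: M = m − 5 log₁₀ d + 5 = 9.87 − 5·1.8069 + 5 = 5.836
Star B: M = m − 5 log₁₀ d + 5 = -0.71 − 5·0.8182 + 5 = 0.199
ΔM = M_A − M_B = 5.836 − (0.199) = 5.637; smaller M is more luminous → Star B.
L ratio = 10^(0.4 |ΔM|) = 10^2.255 = 179.8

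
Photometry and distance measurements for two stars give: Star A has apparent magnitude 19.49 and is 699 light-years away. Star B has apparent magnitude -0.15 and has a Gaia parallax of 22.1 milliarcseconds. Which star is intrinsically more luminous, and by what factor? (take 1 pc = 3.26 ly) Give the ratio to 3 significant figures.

Star A: d = 699 ly / 3.26 = 214.4 pc
Star A: M = m − 5 log₁₀ d + 5 = 19.49 − 5·2.3313 + 5 = 12.834
Star B: p = 22.1 mas = 0.0221″ → d = 1/p = 45.25 pc
Star B: M = m − 5 log₁₀ d + 5 = -0.15 − 5·1.6556 + 5 = -3.428
ΔM = M_A − M_B = 12.834 − (-3.428) = 16.262; smaller M is more luminous → Star B.
L ratio = 10^(0.4 |ΔM|) = 10^6.505 = 3.197×10^6

Star B is more luminous, by a factor of 3.20×10^6.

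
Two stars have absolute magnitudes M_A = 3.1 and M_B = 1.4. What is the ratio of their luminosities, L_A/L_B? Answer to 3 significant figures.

L_A/L_B ≈ 0.209

ΔM = M_A − M_B = 1.7
L_A/L_B = 10^(−0.4 ΔM) = 10^-0.680 = 0.2089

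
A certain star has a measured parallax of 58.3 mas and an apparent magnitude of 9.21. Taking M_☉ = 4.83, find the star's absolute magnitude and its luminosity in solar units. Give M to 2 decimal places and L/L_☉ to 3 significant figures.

M ≈ 8.04; L/L_☉ ≈ 0.0521

d = 1/p = 1000/58.3 mas = 17.15 pc
M = m − 5 log₁₀ d + 5 = 9.21 − 5·1.2343 + 5 = 8.038
M − M_☉ = 8.038 − 4.83 = 3.208
L/L_☉ = 10^(−0.4 × 3.208) = 0.05208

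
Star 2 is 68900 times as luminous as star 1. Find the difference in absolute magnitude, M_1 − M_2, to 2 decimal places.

M_1 − M_2 ≈ 12.10

Pogson: ΔM = −2.5 log₁₀(ratio) = −2.5 log₁₀(68900) = −2.5 × 4.8382 = -12.096
Star 2 is brighter so has the smaller magnitude: M_1 − M_2 is positive.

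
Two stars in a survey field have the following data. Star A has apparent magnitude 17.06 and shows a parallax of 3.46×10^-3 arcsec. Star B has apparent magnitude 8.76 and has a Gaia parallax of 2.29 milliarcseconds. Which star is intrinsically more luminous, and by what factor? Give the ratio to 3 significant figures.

Star A: d = 1/p = 1/3.46×10^-3″ = 289.0 pc
Star A: M = m − 5 log₁₀ d + 5 = 17.06 − 5·2.4609 + 5 = 9.755
Star B: p = 2.29 mas = 2.29×10^-3″ → d = 1/p = 436.7 pc
Star B: M = m − 5 log₁₀ d + 5 = 8.76 − 5·2.6402 + 5 = 0.559
ΔM = M_A − M_B = 9.755 − (0.559) = 9.196; smaller M is more luminous → Star B.
L ratio = 10^(0.4 |ΔM|) = 10^3.678 = 4770

Star B is more luminous, by a factor of 4770.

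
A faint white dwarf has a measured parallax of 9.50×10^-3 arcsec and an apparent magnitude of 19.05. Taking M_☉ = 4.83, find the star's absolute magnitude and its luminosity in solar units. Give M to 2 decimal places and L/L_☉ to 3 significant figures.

M ≈ 13.94; L/L_☉ ≈ 2.27×10^-4

d = 1/p = 1/9.50×10^-3″ = 105.3 pc
M = m − 5 log₁₀ d + 5 = 19.05 − 5·2.0223 + 5 = 13.939
M − M_☉ = 13.939 − 4.83 = 9.109
L/L_☉ = 10^(−0.4 × 9.109) = 2.273×10^-4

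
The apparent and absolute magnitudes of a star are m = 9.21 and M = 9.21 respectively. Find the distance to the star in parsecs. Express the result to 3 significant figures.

d ≈ 10.0 pc

Distance modulus: m − M = 9.21 − (9.21) = 0.000
m − M = 5 log₁₀ d − 5
log₁₀ d = (m − M)/5 + 1 = 1.0000
d = 10^1.0000 = 10.00 pc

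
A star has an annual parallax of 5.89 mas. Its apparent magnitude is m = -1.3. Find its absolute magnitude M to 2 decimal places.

p = 5.89 mas = 5.89×10^-3″ → d = 1/p = 169.8 pc
5 log₁₀(d/10 pc) = 5 log₁₀(169.8) − 5 = 6.149
M = m − 5 log₁₀(d/10) = -1.3 − 6.149 = -7.449

M ≈ -7.45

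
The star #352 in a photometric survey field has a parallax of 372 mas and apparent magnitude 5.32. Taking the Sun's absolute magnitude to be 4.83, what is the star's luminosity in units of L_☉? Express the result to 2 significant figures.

L/L_☉ ≈ 0.046

d = 1/p = 1000/372 mas = 2.688 pc
M = m − 5 log₁₀ d + 5 = 5.32 − 5·0.4295 + 5 = 8.173
M − M_☉ = 8.173 − 4.83 = 3.343
L/L_☉ = 10^(−0.4 × 3.343) = 0.04602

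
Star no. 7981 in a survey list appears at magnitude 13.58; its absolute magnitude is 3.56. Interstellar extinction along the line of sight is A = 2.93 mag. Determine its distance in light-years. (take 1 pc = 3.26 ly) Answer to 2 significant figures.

m − M = 5 log₁₀(d/10 pc) + A  ⇒  13.58 − (3.56) − 2.93 = 5 log₁₀(d/10)
7.090 = 5 log₁₀(d/10)
log₁₀ d = (m − M − A)/5 + 1 = 2.4180
d = 10^2.4180 = 261.8 pc
= 853.5 ly

d ≈ 850 ly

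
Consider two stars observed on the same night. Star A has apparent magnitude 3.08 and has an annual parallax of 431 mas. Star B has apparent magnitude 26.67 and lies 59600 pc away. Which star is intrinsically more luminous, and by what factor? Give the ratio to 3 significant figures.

Star A is more luminous, by a factor of 4.14.

Star A: p = 431 mas = 0.431″ → d = 1/p = 2.320 pc
Star A: M = m − 5 log₁₀ d + 5 = 3.08 − 5·0.3655 + 5 = 6.252
Star B: M = m − 5 log₁₀ d + 5 = 26.67 − 5·4.7752 + 5 = 7.794
ΔM = M_A − M_B = 6.252 − (7.794) = -1.541; smaller M is more luminous → Star A.
L ratio = 10^(0.4 |ΔM|) = 10^0.617 = 4.136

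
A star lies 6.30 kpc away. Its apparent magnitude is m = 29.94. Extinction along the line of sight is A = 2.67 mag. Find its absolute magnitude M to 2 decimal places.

M ≈ 13.27

d = 6.30 kpc = 6300 pc
5 log₁₀(d/10 pc) = 5 log₁₀(6300) − 5 = 13.997
M = m − 5 log₁₀(d/10) − A = 29.94 − 13.997 − 2.67 = 13.273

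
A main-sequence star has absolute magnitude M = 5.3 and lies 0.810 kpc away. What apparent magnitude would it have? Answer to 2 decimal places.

m ≈ 14.84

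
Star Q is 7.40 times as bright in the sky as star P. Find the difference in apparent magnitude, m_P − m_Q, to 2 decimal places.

m_P − m_Q ≈ 2.17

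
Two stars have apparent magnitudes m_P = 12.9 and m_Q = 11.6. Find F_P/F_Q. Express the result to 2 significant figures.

Magnitude difference = 1.3
Flux ratio = 10^(−0.4 Δm) = 10^(−0.4 × 1.3) = 10^-0.520 = 0.3020

F_P/F_Q ≈ 0.30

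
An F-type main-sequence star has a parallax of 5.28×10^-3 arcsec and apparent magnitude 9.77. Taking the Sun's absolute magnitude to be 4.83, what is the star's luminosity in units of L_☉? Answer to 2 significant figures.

L/L_☉ ≈ 3.8

d = 1/p = 1/5.28×10^-3″ = 189.4 pc
M = m − 5 log₁₀ d + 5 = 9.77 − 5·2.2774 + 5 = 3.383
M − M_☉ = 3.383 − 4.83 = -1.447
L/L_☉ = 10^(−0.4 × -1.447) = 3.791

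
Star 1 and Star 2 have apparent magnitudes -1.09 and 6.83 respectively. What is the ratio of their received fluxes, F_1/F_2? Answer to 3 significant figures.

F_1/F_2 ≈ 1470

Magnitude difference = -7.92
Flux ratio = 10^(−0.4 Δm) = 10^(−0.4 × -7.92) = 10^3.168 = 1472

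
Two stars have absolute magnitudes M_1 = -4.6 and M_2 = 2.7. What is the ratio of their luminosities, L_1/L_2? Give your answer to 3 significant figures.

L_1/L_2 ≈ 832

ΔM = M_1 − M_2 = -7.3
L_1/L_2 = 10^(−0.4 ΔM) = 10^2.920 = 831.8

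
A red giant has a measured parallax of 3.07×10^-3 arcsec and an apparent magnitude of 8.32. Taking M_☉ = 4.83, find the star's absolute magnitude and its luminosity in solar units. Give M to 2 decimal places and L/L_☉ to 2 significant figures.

d = 1/p = 1/3.07×10^-3″ = 325.7 pc
M = m − 5 log₁₀ d + 5 = 8.32 − 5·2.5129 + 5 = 0.756
M − M_☉ = 0.756 − 4.83 = -4.074
L/L_☉ = 10^(−0.4 × -4.074) = 42.63

M ≈ 0.76; L/L_☉ ≈ 43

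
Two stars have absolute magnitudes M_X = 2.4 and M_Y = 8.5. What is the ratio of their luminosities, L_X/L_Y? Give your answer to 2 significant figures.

ΔM = M_X − M_Y = -6.1
L_X/L_Y = 10^(−0.4 ΔM) = 10^2.440 = 275.4

L_X/L_Y ≈ 280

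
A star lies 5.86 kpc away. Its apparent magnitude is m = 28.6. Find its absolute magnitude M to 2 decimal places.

M ≈ 14.76

d = 5.86 kpc = 5860 pc
5 log₁₀(d/10 pc) = 5 log₁₀(5860) − 5 = 13.839
M = m − 5 log₁₀(d/10) = 28.6 − 13.839 = 14.761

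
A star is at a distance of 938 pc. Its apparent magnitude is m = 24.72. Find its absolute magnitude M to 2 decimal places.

5 log₁₀(d/10 pc) = 5 log₁₀(938.0) − 5 = 9.861
M = m − 5 log₁₀(d/10) = 24.72 − 9.861 = 14.859

M ≈ 14.86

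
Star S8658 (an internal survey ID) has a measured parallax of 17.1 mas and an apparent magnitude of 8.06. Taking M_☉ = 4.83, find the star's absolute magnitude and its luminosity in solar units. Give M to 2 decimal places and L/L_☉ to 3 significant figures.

M ≈ 4.22; L/L_☉ ≈ 1.75

d = 1/p = 1000/17.1 mas = 58.48 pc
M = m − 5 log₁₀ d + 5 = 8.06 − 5·1.7670 + 5 = 4.225
M − M_☉ = 4.225 − 4.83 = -0.605
L/L_☉ = 10^(−0.4 × -0.605) = 1.746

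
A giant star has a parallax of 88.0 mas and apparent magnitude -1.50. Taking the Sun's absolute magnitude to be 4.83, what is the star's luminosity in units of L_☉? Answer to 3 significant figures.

L/L_☉ ≈ 440

d = 1/p = 1000/88.0 mas = 11.36 pc
M = m − 5 log₁₀ d + 5 = -1.50 − 5·1.0555 + 5 = -1.778
M − M_☉ = -1.778 − 4.83 = -6.608
L/L_☉ = 10^(−0.4 × -6.608) = 439.6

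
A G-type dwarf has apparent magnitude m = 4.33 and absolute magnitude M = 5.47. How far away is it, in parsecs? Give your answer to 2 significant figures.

μ = m − M = -1.140
m − M = 5 log₁₀ d − 5
log₁₀ d = (m − M)/5 + 1 = 0.7720
d = 10^0.7720 = 5.916 pc

d ≈ 5.9 pc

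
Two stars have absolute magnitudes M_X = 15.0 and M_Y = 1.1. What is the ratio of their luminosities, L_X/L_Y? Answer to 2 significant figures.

ΔM = M_X − M_Y = 13.9
L_X/L_Y = 10^(−0.4 ΔM) = 10^-5.560 = 2.754×10^-6

L_X/L_Y ≈ 2.8×10^-6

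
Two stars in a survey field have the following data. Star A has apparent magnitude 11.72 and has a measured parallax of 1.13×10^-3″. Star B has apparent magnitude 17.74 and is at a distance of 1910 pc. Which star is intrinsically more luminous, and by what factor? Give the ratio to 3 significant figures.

Star A is more luminous, by a factor of 54.9.

Star A: d = 1/p = 1/1.13×10^-3″ = 885.0 pc
Star A: M = m − 5 log₁₀ d + 5 = 11.72 − 5·2.9469 + 5 = 1.985
Star B: M = m − 5 log₁₀ d + 5 = 17.74 − 5·3.2810 + 5 = 6.335
ΔM = M_A − M_B = 1.985 − (6.335) = -4.349; smaller M is more luminous → Star A.
L ratio = 10^(0.4 |ΔM|) = 10^1.740 = 54.93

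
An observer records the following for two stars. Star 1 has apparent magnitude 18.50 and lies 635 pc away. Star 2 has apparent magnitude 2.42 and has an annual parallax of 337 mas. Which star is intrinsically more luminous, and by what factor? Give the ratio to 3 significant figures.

Star 1: M = m − 5 log₁₀ d + 5 = 18.50 − 5·2.8028 + 5 = 9.486
Star 2: p = 337 mas = 0.337″ → d = 1/p = 2.967 pc
Star 2: M = m − 5 log₁₀ d + 5 = 2.42 − 5·0.4724 + 5 = 5.058
ΔM = M_1 − M_2 = 9.486 − (5.058) = 4.428; smaller M is more luminous → Star 2.
L ratio = 10^(0.4 |ΔM|) = 10^1.771 = 59.05

Star 2 is more luminous, by a factor of 59.0.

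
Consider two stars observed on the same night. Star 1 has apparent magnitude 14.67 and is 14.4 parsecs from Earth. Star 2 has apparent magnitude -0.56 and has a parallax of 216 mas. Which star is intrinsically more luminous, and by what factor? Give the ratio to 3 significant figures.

Star 2 is more luminous, by a factor of 128000.

Star 1: M = m − 5 log₁₀ d + 5 = 14.67 − 5·1.1584 + 5 = 13.878
Star 2: p = 216 mas = 0.216″ → d = 1/p = 4.630 pc
Star 2: M = m − 5 log₁₀ d + 5 = -0.56 − 5·0.6655 + 5 = 1.112
ΔM = M_1 − M_2 = 13.878 − (1.112) = 12.766; smaller M is more luminous → Star 2.
L ratio = 10^(0.4 |ΔM|) = 10^5.106 = 127800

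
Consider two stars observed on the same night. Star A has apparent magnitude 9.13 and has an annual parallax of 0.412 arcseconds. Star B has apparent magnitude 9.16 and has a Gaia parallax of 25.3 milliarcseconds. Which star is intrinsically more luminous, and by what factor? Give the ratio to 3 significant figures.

Star A: d = 1/p = 1/0.412″ = 2.427 pc
Star A: M = m − 5 log₁₀ d + 5 = 9.13 − 5·0.3851 + 5 = 12.204
Star B: p = 25.3 mas = 0.0253″ → d = 1/p = 39.53 pc
Star B: M = m − 5 log₁₀ d + 5 = 9.16 − 5·1.5969 + 5 = 6.176
ΔM = M_A − M_B = 12.204 − (6.176) = 6.029; smaller M is more luminous → Star B.
L ratio = 10^(0.4 |ΔM|) = 10^2.412 = 258.0

Star B is more luminous, by a factor of 258.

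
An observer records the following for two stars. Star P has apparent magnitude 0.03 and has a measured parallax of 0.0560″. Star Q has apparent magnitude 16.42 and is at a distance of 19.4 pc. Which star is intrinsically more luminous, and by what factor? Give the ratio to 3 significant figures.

Star P: d = 1/p = 1/0.0560″ = 17.86 pc
Star P: M = m − 5 log₁₀ d + 5 = 0.03 − 5·1.2518 + 5 = -1.229
Star Q: M = m − 5 log₁₀ d + 5 = 16.42 − 5·1.2878 + 5 = 14.981
ΔM = M_P − M_Q = -1.229 − (14.981) = -16.210; smaller M is more luminous → Star P.
L ratio = 10^(0.4 |ΔM|) = 10^6.484 = 3.048×10^6

Star P is more luminous, by a factor of 3.05×10^6.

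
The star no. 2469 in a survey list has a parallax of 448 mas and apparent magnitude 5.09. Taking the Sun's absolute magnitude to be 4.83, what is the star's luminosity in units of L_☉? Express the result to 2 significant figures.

d = 1/p = 1000/448 mas = 2.232 pc
M = m − 5 log₁₀ d + 5 = 5.09 − 5·0.3487 + 5 = 8.346
M − M_☉ = 8.346 − 4.83 = 3.516
L/L_☉ = 10^(−0.4 × 3.516) = 0.03921

L/L_☉ ≈ 0.039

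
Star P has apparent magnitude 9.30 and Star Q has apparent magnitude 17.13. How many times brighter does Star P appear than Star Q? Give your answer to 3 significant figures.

Δm = 9.30 − (17.13) = -7.83
Flux ratio = 10^(−0.4 Δm) = 10^(−0.4 × -7.83) = 10^3.132 = 1355

1360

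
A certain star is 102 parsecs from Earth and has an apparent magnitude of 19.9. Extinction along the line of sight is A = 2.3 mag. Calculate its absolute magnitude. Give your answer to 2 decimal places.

M ≈ 12.56

5 log₁₀(d/10 pc) = 5 log₁₀(102.0) − 5 = 5.043
M = m − 5 log₁₀(d/10) − A = 19.9 − 5.043 − 2.3 = 12.557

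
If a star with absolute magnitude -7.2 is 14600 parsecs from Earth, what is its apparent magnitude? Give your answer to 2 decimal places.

m ≈ 8.62

m = M + 5 log₁₀ d − 5 = -7.2 + 5·4.1644 − 5 = 8.622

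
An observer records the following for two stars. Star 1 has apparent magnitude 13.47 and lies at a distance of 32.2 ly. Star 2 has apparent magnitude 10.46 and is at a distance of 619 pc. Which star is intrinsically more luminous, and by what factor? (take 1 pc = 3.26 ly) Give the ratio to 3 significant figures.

Star 1: d = 32.2 ly / 3.26 = 9.877 pc
Star 1: M = m − 5 log₁₀ d + 5 = 13.47 − 5·0.9946 + 5 = 13.497
Star 2: M = m − 5 log₁₀ d + 5 = 10.46 − 5·2.7917 + 5 = 1.502
ΔM = M_1 − M_2 = 13.497 − (1.502) = 11.995; smaller M is more luminous → Star 2.
L ratio = 10^(0.4 |ΔM|) = 10^4.798 = 62820

Star 2 is more luminous, by a factor of 62800.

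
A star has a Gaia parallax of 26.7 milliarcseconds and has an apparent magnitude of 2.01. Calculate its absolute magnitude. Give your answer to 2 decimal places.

p = 26.7 mas = 0.0267″ → d = 1/p = 37.45 pc
5 log₁₀(d/10 pc) = 5 log₁₀(37.45) − 5 = 2.867
M = m − 5 log₁₀(d/10) = 2.01 − 2.867 = -0.857

M ≈ -0.86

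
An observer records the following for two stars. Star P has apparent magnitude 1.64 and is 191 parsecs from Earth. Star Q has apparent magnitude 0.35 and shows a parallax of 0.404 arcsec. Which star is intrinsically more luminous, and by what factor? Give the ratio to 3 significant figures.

Star P is more luminous, by a factor of 1810.

Star P: M = m − 5 log₁₀ d + 5 = 1.64 − 5·2.2810 + 5 = -4.765
Star Q: d = 1/p = 1/0.404″ = 2.475 pc
Star Q: M = m − 5 log₁₀ d + 5 = 0.35 − 5·0.3936 + 5 = 3.382
ΔM = M_P − M_Q = -4.765 − (3.382) = -8.147; smaller M is more luminous → Star P.
L ratio = 10^(0.4 |ΔM|) = 10^3.259 = 1815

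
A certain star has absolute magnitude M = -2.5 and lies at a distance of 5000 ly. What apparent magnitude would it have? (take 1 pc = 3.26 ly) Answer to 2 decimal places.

d = 5000 ly / 3.26 = 1534 pc
m = M + 5 log₁₀ d − 5 = -2.5 + 5·3.1858 − 5 = 8.429

m ≈ 8.43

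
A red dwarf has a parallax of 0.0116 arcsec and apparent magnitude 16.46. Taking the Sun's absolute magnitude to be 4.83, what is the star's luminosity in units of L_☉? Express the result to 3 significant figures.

d = 1/p = 1/0.0116″ = 86.21 pc
M = m − 5 log₁₀ d + 5 = 16.46 − 5·1.9355 + 5 = 11.782
M − M_☉ = 11.782 − 4.83 = 6.952
L/L_☉ = 10^(−0.4 × 6.952) = 1.656×10^-3

L/L_☉ ≈ 1.66×10^-3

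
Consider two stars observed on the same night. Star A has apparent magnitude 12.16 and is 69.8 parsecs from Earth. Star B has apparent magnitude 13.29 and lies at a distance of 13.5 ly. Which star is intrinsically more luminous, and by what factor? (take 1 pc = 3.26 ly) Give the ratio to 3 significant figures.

Star A is more luminous, by a factor of 804.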